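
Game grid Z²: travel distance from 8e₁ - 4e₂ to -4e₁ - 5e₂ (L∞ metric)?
12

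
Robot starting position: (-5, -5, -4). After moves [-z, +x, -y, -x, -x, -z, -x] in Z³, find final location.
(-7, -6, -6)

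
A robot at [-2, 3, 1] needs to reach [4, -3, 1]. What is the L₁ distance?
12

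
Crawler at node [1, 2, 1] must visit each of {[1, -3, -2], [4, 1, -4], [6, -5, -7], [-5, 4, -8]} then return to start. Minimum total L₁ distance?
64
(one optimal route: (1, 2, 1) → (1, -3, -2) → (6, -5, -7) → (4, 1, -4) → (-5, 4, -8) → (1, 2, 1))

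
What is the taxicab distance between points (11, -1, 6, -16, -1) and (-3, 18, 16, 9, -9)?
76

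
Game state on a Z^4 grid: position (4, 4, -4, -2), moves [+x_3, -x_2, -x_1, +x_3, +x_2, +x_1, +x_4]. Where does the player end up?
(4, 4, -2, -1)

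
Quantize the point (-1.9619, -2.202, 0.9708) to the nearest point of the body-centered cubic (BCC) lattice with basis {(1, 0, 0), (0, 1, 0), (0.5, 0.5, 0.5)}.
(-2, -2, 1)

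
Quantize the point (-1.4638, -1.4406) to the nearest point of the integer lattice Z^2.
(-1, -1)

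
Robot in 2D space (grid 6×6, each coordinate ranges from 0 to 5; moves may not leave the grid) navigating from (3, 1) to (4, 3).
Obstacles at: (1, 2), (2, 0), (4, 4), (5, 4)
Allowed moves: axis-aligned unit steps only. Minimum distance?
3
(one shortest path: (3, 1) → (4, 1) → (4, 2) → (4, 3))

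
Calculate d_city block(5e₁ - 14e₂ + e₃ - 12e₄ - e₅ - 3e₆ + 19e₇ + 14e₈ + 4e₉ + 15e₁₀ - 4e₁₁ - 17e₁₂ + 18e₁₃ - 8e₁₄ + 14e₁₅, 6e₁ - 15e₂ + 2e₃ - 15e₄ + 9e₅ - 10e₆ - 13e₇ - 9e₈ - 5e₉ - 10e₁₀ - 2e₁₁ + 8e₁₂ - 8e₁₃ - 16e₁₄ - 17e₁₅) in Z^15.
204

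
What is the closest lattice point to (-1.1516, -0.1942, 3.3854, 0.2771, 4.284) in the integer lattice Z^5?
(-1, 0, 3, 0, 4)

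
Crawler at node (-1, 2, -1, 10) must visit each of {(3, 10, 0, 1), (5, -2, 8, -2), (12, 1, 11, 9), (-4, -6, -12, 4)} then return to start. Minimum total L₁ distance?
142
(one optimal route: (-1, 2, -1, 10) → (12, 1, 11, 9) → (5, -2, 8, -2) → (3, 10, 0, 1) → (-4, -6, -12, 4) → (-1, 2, -1, 10))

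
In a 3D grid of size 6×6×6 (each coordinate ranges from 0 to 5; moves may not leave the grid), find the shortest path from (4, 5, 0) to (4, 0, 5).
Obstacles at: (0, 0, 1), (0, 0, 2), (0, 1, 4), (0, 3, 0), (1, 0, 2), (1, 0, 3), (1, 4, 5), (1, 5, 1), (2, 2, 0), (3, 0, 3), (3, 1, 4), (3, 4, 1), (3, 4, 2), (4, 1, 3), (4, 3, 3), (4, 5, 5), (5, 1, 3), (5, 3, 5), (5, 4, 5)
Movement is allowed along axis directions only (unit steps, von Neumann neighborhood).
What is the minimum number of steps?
10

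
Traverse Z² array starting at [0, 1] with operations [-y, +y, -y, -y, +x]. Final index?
(1, -1)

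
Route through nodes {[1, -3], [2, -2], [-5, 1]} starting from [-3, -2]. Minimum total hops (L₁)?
17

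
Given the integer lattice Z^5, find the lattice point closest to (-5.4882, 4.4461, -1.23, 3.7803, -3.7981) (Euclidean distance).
(-5, 4, -1, 4, -4)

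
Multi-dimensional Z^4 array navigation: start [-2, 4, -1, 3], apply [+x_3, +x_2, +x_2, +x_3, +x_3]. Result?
(-2, 6, 2, 3)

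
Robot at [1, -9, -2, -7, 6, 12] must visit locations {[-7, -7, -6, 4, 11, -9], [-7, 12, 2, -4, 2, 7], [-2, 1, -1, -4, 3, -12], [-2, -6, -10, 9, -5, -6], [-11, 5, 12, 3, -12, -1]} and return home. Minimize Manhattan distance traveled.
270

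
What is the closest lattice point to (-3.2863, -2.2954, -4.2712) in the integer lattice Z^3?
(-3, -2, -4)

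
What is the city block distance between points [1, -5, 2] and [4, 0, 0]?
10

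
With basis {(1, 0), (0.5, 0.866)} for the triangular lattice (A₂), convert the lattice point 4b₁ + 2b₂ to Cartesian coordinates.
(5, 1.732)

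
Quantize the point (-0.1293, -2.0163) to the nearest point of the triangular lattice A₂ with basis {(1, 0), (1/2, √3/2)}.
(0, -1.732)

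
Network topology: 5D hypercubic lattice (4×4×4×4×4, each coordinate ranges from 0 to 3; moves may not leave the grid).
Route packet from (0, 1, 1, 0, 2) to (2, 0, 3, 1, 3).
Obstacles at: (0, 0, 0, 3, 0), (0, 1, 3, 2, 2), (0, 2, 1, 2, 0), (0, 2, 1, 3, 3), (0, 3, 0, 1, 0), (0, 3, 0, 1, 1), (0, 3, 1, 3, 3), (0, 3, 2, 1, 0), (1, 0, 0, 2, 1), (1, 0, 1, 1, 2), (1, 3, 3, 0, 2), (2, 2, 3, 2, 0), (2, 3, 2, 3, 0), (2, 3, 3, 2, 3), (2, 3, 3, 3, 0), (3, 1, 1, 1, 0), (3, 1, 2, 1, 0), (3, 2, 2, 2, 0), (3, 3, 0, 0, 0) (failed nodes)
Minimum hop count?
7
(one shortest path: (0, 1, 1, 0, 2) → (1, 1, 1, 0, 2) → (2, 1, 1, 0, 2) → (2, 0, 1, 0, 2) → (2, 0, 2, 0, 2) → (2, 0, 3, 0, 2) → (2, 0, 3, 1, 2) → (2, 0, 3, 1, 3))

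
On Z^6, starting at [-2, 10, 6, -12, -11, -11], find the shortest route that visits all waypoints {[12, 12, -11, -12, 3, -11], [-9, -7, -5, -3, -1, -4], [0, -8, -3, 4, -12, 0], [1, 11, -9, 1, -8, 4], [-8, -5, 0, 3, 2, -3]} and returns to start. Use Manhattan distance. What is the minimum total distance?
248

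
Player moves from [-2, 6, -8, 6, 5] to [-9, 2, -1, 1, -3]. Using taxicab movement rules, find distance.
31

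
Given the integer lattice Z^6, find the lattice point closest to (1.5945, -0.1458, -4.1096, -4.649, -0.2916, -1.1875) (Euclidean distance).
(2, 0, -4, -5, 0, -1)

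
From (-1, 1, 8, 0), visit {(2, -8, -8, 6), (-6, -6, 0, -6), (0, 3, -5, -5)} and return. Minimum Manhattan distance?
104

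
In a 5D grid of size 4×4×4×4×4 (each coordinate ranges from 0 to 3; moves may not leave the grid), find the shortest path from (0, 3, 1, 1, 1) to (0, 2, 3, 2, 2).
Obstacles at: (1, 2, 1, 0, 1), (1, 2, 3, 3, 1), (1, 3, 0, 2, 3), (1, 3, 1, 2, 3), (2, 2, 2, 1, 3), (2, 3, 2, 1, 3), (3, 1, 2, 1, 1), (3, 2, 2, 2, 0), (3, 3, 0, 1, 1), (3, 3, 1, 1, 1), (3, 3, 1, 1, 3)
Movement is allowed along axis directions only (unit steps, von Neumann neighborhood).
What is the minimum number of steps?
5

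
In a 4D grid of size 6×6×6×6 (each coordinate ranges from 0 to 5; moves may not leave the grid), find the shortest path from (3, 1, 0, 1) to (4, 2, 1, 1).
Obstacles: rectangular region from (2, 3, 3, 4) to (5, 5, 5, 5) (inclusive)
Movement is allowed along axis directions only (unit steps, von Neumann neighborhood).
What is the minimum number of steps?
3
(one shortest path: (3, 1, 0, 1) → (4, 1, 0, 1) → (4, 2, 0, 1) → (4, 2, 1, 1))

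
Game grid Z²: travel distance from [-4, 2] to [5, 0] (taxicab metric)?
11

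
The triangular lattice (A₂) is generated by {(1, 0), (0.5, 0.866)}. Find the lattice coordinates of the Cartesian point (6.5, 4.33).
4b₁ + 5b₂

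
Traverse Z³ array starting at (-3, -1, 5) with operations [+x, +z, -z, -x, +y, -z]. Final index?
(-3, 0, 4)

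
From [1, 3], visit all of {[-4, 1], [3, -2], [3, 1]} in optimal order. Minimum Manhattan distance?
17
(one optimal route: (1, 3) → (-4, 1) → (3, 1) → (3, -2))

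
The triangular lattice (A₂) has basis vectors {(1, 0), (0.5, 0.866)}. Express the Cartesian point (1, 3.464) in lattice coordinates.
-b₁ + 4b₂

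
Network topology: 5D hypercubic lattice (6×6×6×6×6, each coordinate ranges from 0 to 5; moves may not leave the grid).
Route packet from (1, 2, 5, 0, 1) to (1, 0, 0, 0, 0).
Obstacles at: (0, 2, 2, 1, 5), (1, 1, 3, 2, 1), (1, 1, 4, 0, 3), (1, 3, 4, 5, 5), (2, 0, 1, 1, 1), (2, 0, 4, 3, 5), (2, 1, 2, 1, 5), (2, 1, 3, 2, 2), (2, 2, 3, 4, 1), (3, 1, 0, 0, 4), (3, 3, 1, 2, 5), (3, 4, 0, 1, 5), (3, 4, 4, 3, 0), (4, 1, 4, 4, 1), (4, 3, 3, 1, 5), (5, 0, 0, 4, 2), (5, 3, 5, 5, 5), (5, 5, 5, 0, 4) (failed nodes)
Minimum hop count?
8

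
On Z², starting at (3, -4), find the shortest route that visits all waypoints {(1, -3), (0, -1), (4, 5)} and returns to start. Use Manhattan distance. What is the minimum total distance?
26
(one optimal route: (3, -4) → (1, -3) → (0, -1) → (4, 5) → (3, -4))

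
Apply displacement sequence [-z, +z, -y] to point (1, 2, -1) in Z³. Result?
(1, 1, -1)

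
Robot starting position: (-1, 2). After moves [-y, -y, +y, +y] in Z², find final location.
(-1, 2)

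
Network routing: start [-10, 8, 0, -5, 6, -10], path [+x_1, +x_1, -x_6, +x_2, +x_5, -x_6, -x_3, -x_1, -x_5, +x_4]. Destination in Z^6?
(-9, 9, -1, -4, 6, -12)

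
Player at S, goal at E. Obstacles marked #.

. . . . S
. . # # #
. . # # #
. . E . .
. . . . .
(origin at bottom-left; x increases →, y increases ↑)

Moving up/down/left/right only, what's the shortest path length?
7
(one shortest path: (4, 4) → (3, 4) → (2, 4) → (1, 4) → (1, 3) → (1, 2) → (1, 1) → (2, 1))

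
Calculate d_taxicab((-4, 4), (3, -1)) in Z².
12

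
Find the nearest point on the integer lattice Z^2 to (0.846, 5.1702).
(1, 5)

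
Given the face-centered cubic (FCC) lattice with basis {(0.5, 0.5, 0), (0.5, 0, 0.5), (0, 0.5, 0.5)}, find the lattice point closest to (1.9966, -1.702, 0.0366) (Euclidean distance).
(2, -2, 0)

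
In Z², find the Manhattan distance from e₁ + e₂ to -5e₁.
7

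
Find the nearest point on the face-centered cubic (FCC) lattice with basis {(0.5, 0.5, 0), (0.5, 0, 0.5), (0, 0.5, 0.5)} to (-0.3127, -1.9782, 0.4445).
(-0.5, -2, 0.5)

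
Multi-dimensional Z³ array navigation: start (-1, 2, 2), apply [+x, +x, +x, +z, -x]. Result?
(1, 2, 3)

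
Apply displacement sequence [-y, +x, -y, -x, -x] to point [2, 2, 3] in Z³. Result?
(1, 0, 3)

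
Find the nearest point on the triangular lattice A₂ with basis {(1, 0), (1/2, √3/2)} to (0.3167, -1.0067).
(0.5, -0.866)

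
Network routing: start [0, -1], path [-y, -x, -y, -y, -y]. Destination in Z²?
(-1, -5)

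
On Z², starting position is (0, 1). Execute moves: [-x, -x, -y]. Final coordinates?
(-2, 0)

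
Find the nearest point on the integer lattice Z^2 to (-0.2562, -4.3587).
(0, -4)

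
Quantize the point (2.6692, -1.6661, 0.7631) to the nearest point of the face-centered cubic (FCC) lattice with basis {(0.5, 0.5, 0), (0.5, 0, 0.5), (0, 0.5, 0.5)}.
(2.5, -1.5, 1)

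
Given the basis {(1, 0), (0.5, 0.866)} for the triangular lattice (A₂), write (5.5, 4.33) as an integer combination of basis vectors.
3b₁ + 5b₂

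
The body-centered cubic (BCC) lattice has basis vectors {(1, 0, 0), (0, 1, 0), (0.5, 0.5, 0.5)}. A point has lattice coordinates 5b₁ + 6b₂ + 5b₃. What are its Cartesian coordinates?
(7.5, 8.5, 2.5)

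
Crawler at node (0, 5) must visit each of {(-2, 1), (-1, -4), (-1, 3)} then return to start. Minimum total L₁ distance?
22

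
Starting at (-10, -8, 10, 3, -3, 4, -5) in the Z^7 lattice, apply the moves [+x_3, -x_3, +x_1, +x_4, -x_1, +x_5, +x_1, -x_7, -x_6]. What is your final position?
(-9, -8, 10, 4, -2, 3, -6)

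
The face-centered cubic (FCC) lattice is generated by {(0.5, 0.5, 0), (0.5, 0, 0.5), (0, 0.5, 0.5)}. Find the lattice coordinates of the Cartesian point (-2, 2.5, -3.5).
4b₁ - 8b₂ + b₃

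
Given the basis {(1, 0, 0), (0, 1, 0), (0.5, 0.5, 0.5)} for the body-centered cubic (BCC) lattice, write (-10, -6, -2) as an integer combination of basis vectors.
-8b₁ - 4b₂ - 4b₃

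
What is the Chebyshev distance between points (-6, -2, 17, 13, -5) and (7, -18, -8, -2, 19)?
25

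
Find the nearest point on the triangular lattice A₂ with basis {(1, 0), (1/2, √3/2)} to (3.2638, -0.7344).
(3.5, -0.866)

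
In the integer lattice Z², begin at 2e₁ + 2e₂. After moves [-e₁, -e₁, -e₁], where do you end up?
(-1, 2)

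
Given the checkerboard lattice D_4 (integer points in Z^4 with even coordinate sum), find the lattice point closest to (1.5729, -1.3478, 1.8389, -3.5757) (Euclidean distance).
(1, -1, 2, -4)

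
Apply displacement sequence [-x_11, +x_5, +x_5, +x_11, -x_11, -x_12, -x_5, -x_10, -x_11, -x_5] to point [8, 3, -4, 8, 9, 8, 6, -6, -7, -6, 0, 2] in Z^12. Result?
(8, 3, -4, 8, 9, 8, 6, -6, -7, -7, -2, 1)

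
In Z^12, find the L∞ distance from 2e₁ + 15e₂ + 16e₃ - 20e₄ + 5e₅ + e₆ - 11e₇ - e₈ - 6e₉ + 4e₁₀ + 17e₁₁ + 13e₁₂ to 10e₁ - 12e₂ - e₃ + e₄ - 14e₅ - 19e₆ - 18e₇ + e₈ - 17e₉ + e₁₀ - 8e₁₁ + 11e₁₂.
27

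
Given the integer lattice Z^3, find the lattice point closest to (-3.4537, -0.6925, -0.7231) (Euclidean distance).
(-3, -1, -1)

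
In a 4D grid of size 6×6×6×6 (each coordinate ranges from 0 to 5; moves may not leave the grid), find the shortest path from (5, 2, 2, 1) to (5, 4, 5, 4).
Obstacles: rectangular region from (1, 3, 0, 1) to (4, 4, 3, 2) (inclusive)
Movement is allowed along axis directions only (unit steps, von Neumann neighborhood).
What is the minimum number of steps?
8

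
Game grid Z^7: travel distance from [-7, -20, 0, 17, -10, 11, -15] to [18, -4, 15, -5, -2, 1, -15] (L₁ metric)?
96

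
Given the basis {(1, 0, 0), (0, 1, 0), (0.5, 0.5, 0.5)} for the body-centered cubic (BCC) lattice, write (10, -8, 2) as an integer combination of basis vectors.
8b₁ - 10b₂ + 4b₃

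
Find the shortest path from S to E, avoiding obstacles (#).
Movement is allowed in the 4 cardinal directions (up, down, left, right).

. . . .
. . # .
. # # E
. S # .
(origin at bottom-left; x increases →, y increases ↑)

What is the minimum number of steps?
9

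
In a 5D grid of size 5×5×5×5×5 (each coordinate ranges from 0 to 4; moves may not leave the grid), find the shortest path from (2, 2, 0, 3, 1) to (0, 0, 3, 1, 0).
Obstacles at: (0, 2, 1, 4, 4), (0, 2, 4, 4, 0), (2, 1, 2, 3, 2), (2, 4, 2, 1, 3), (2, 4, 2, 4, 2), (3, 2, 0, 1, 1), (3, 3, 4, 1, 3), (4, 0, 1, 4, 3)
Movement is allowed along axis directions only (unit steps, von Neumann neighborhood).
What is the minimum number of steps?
10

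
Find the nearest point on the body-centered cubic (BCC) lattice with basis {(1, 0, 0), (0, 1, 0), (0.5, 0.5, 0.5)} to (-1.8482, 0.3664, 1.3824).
(-1.5, 0.5, 1.5)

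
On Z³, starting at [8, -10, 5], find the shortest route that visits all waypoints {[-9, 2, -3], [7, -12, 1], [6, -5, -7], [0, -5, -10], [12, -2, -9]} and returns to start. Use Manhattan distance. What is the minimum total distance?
110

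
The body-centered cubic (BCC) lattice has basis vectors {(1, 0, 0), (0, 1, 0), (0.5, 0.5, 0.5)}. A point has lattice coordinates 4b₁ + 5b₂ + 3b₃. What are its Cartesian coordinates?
(5.5, 6.5, 1.5)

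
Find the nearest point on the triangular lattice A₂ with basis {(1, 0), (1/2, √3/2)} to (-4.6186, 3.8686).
(-4.5, 4.33)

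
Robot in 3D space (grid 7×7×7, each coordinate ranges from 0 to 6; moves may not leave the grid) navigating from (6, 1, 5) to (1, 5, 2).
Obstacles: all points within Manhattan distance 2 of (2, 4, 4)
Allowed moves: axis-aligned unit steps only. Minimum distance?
12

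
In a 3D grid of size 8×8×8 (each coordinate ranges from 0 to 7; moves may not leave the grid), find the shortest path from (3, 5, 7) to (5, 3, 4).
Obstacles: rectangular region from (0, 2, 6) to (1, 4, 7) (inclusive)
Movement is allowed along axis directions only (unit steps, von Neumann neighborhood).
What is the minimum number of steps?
7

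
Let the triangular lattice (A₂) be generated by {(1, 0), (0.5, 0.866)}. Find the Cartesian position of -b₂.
(-0.5, -0.866)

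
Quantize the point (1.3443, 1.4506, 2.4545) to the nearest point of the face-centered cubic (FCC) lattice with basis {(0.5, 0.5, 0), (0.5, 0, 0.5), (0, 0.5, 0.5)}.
(1, 1.5, 2.5)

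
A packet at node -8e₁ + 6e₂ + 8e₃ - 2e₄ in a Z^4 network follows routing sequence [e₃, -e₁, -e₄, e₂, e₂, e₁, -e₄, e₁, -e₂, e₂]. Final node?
(-7, 8, 9, -4)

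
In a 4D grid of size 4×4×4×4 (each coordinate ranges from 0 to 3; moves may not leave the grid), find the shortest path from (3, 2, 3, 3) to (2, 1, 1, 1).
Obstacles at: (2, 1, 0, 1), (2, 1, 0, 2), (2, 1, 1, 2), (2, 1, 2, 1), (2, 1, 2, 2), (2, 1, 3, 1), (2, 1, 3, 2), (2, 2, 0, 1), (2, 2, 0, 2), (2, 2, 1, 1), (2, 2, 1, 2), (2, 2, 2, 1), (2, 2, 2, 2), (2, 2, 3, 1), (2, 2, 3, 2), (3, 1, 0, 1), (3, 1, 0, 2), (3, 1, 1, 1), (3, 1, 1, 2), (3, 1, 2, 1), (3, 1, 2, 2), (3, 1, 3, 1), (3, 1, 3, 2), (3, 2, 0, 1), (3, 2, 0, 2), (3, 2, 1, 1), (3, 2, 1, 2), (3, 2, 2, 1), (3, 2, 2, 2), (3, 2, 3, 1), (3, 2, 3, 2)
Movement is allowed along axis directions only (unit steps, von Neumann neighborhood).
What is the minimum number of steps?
8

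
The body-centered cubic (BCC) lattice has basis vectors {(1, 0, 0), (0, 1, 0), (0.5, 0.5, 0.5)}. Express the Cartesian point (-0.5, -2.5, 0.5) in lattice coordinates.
-b₁ - 3b₂ + b₃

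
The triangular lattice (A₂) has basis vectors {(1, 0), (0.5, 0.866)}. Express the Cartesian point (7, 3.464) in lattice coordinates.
5b₁ + 4b₂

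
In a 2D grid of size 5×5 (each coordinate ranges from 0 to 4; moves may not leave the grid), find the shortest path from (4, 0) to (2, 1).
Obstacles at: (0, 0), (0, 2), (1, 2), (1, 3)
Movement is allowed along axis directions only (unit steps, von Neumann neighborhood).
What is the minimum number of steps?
3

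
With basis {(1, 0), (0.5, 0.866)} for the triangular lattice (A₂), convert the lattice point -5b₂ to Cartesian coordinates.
(-2.5, -4.33)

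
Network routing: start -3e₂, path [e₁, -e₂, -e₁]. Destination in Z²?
(0, -4)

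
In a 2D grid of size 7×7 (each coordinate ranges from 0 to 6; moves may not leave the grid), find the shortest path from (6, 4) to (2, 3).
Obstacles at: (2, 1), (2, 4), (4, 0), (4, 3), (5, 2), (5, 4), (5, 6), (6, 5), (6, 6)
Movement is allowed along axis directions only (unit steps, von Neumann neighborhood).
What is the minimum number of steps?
9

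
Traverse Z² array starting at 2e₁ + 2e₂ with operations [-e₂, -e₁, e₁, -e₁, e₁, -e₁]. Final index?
(1, 1)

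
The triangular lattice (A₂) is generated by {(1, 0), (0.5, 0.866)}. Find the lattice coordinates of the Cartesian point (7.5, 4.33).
5b₁ + 5b₂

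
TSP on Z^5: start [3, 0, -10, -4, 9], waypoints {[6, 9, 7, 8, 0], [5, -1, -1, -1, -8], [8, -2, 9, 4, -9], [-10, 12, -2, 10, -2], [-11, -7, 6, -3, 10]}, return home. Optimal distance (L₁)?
204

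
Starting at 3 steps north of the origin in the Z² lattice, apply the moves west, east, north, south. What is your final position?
(0, 3)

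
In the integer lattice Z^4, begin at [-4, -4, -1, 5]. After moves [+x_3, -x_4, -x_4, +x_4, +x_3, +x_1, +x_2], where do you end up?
(-3, -3, 1, 4)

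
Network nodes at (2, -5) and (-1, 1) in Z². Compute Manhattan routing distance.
9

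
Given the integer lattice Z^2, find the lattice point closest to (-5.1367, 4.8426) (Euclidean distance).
(-5, 5)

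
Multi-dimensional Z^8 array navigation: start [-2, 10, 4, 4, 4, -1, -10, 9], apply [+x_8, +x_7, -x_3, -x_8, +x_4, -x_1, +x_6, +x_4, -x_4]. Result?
(-3, 10, 3, 5, 4, 0, -9, 9)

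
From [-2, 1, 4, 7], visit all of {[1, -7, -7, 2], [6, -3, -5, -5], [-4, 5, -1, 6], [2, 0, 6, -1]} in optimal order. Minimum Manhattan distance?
77
(one optimal route: (-2, 1, 4, 7) → (-4, 5, -1, 6) → (2, 0, 6, -1) → (6, -3, -5, -5) → (1, -7, -7, 2))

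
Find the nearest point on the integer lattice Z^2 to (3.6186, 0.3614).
(4, 0)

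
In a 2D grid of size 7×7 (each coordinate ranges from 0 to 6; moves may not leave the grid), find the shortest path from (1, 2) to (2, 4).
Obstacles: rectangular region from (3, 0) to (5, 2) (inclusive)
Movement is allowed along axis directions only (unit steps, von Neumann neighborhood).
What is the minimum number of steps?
3
(one shortest path: (1, 2) → (2, 2) → (2, 3) → (2, 4))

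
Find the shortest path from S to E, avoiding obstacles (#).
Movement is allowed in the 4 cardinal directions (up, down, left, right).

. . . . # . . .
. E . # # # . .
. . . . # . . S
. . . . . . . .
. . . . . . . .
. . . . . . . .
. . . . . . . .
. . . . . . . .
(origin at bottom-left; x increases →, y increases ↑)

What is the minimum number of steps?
9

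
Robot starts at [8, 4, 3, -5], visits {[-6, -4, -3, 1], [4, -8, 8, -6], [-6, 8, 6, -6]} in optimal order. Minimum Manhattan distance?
78
(one optimal route: (8, 4, 3, -5) → (4, -8, 8, -6) → (-6, 8, 6, -6) → (-6, -4, -3, 1))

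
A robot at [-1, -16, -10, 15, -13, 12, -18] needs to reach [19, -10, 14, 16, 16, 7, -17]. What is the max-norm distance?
29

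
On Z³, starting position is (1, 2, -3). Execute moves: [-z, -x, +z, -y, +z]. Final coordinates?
(0, 1, -2)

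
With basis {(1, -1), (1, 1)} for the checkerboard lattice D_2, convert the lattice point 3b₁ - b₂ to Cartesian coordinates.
(2, -4)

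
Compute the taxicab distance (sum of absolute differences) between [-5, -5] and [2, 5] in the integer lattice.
17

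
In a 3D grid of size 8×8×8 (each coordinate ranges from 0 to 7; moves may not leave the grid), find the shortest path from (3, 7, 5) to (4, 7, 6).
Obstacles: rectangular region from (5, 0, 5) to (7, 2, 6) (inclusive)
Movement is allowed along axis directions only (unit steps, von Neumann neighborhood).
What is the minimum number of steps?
2
(one shortest path: (3, 7, 5) → (4, 7, 5) → (4, 7, 6))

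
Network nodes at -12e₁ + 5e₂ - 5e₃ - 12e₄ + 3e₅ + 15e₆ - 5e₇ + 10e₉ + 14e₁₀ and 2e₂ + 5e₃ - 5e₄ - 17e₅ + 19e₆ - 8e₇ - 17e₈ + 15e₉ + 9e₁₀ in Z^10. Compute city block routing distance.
86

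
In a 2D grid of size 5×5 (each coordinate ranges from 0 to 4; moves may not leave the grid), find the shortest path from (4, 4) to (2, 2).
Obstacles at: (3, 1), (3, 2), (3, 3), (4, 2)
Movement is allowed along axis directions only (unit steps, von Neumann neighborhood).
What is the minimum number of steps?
4
(one shortest path: (4, 4) → (3, 4) → (2, 4) → (2, 3) → (2, 2))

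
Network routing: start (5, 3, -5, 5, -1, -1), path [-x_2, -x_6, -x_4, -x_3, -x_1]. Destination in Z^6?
(4, 2, -6, 4, -1, -2)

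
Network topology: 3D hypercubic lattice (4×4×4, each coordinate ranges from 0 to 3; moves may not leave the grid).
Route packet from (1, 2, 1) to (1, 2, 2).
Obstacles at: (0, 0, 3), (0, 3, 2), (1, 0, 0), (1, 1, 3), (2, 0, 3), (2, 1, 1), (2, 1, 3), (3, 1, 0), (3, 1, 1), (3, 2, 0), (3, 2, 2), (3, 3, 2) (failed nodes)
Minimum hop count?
1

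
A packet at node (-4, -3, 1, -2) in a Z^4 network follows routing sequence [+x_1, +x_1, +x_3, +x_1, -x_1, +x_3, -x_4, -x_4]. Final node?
(-2, -3, 3, -4)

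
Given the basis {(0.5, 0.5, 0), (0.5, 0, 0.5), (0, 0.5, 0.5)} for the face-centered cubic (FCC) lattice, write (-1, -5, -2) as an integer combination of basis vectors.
-4b₁ + 2b₂ - 6b₃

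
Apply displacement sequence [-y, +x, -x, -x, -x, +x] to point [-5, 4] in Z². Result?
(-6, 3)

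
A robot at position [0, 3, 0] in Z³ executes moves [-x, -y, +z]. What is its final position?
(-1, 2, 1)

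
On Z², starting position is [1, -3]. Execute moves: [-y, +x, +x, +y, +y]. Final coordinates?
(3, -2)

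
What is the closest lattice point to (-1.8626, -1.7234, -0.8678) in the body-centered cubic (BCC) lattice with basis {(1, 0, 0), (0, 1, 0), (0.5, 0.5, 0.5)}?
(-2, -2, -1)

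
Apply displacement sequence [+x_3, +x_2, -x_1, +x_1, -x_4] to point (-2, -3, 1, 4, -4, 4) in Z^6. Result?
(-2, -2, 2, 3, -4, 4)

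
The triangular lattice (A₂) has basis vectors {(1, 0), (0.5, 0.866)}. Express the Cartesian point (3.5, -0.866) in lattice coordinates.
4b₁ - b₂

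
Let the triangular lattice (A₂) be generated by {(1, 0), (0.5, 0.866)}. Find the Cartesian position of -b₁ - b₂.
(-1.5, -0.866)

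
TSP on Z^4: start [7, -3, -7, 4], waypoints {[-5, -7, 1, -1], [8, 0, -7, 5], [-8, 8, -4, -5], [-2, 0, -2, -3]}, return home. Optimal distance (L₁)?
102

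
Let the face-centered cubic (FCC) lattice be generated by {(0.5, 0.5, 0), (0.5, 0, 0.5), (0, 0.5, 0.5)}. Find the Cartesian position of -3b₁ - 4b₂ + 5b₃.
(-3.5, 1, 0.5)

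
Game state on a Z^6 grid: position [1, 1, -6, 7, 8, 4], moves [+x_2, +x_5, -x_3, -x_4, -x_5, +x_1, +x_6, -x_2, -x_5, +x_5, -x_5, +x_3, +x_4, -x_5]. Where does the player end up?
(2, 1, -6, 7, 6, 5)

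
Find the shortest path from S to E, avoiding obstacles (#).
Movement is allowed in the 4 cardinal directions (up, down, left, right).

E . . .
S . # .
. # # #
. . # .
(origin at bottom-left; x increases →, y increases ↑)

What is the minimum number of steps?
1
(one shortest path: (0, 2) → (0, 3))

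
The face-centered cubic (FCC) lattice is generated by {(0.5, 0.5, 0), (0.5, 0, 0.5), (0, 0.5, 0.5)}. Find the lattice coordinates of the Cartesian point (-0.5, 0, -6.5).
6b₁ - 7b₂ - 6b₃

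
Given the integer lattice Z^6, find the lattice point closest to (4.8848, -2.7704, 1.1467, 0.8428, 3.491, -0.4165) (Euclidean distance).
(5, -3, 1, 1, 3, 0)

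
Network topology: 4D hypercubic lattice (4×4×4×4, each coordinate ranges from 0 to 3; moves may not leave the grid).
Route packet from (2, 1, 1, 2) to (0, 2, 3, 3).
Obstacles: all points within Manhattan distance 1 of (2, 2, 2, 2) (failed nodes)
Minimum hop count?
6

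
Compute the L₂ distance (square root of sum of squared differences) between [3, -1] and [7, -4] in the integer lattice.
5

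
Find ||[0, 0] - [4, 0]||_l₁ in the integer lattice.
4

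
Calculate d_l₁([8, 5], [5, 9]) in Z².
7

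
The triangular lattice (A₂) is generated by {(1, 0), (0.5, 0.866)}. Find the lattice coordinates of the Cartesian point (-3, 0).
-3b₁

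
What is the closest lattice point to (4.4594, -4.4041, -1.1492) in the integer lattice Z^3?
(4, -4, -1)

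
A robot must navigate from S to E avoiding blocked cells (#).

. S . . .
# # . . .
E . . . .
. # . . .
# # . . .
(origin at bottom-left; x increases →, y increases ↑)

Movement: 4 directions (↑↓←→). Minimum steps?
5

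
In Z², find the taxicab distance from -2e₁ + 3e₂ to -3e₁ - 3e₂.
7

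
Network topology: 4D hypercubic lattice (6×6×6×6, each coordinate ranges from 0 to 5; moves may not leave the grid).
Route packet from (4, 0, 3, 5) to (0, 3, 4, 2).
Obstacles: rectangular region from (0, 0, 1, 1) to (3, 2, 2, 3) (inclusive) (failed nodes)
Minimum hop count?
11
(one shortest path: (4, 0, 3, 5) → (3, 0, 3, 5) → (2, 0, 3, 5) → (1, 0, 3, 5) → (0, 0, 3, 5) → (0, 1, 3, 5) → (0, 2, 3, 5) → (0, 3, 3, 5) → (0, 3, 4, 5) → (0, 3, 4, 4) → (0, 3, 4, 3) → (0, 3, 4, 2))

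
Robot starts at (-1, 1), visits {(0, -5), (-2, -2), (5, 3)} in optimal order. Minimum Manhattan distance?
22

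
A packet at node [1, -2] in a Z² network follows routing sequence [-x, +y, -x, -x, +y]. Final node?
(-2, 0)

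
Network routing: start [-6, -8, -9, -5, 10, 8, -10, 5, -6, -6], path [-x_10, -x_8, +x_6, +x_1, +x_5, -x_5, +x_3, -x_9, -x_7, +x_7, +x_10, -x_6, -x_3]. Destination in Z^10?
(-5, -8, -9, -5, 10, 8, -10, 4, -7, -6)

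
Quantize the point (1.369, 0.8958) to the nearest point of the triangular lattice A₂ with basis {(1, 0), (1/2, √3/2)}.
(1.5, 0.866)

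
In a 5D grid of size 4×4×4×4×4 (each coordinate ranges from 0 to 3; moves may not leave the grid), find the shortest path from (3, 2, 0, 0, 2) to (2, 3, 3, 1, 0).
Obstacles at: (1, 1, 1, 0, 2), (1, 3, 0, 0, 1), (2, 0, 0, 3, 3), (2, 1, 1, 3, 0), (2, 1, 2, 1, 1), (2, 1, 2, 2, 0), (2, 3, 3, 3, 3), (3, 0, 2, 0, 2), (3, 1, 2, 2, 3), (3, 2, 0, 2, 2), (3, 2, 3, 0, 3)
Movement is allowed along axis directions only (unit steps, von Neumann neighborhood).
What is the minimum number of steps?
8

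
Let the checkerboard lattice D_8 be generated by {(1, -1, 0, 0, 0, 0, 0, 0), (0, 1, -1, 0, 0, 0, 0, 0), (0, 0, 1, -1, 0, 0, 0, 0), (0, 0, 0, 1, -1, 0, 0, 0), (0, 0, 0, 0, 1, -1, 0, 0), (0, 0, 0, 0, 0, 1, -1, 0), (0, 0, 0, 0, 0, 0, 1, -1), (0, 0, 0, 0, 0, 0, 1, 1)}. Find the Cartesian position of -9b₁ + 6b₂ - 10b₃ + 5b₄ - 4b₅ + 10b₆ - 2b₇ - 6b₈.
(-9, 15, -16, 15, -9, 14, -18, -4)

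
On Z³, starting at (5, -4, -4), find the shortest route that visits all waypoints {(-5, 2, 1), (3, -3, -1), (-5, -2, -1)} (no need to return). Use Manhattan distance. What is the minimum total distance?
21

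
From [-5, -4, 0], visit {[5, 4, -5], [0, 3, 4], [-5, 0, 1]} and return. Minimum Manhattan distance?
54
(one optimal route: (-5, -4, 0) → (5, 4, -5) → (0, 3, 4) → (-5, 0, 1) → (-5, -4, 0))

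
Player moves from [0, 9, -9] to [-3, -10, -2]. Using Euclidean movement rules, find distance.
20.4695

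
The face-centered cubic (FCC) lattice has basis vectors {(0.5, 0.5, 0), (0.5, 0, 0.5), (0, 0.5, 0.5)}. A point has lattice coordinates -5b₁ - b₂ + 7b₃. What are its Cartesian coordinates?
(-3, 1, 3)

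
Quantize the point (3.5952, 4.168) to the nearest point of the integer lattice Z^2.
(4, 4)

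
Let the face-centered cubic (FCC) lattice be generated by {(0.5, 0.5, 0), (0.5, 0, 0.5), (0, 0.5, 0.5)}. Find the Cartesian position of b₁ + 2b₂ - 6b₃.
(1.5, -2.5, -2)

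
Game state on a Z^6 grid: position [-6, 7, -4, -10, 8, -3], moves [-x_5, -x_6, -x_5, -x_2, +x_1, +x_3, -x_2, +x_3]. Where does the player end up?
(-5, 5, -2, -10, 6, -4)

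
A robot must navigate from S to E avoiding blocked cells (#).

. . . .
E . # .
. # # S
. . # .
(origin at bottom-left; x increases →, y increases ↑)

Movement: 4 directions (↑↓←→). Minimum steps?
6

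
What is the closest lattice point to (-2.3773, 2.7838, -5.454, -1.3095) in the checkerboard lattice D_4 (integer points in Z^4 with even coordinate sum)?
(-2, 3, -6, -1)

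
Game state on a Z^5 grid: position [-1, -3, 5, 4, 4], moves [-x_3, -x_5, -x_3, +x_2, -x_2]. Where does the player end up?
(-1, -3, 3, 4, 3)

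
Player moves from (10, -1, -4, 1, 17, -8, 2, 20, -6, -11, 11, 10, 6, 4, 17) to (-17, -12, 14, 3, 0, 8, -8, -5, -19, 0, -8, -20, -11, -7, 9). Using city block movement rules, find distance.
235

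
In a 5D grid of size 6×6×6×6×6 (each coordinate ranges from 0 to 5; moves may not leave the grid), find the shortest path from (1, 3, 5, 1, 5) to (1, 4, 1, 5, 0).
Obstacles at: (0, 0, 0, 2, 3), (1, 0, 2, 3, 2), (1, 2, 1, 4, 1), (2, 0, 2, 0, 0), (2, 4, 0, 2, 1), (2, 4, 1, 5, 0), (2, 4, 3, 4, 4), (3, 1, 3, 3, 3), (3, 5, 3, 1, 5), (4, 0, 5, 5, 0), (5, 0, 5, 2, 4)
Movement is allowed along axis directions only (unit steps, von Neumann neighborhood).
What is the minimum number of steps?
14
(one shortest path: (1, 3, 5, 1, 5) → (1, 4, 5, 1, 5) → (1, 4, 4, 1, 5) → (1, 4, 3, 1, 5) → (1, 4, 2, 1, 5) → (1, 4, 1, 1, 5) → (1, 4, 1, 2, 5) → (1, 4, 1, 3, 5) → (1, 4, 1, 4, 5) → (1, 4, 1, 5, 5) → (1, 4, 1, 5, 4) → (1, 4, 1, 5, 3) → (1, 4, 1, 5, 2) → (1, 4, 1, 5, 1) → (1, 4, 1, 5, 0))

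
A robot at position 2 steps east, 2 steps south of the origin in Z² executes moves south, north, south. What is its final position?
(2, -3)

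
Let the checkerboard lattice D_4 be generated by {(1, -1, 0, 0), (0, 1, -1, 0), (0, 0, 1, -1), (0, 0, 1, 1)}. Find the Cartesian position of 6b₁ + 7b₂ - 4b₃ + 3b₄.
(6, 1, -8, 7)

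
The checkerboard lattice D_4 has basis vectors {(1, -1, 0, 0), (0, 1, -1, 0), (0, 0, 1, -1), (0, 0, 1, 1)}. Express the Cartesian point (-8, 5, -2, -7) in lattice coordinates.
-8b₁ - 3b₂ + b₃ - 6b₄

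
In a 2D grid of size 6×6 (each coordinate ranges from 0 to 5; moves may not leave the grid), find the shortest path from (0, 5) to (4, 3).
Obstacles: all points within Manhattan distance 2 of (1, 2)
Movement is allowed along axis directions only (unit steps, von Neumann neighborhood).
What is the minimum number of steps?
6
(one shortest path: (0, 5) → (1, 5) → (2, 5) → (3, 5) → (4, 5) → (4, 4) → (4, 3))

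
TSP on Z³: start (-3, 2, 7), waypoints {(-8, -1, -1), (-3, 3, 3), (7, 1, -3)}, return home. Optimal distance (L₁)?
58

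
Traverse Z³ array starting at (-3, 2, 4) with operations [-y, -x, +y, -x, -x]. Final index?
(-6, 2, 4)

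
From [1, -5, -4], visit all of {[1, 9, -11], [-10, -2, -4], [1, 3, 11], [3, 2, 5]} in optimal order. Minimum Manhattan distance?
77
(one optimal route: (1, -5, -4) → (-10, -2, -4) → (1, 9, -11) → (3, 2, 5) → (1, 3, 11))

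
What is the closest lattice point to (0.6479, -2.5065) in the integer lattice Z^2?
(1, -3)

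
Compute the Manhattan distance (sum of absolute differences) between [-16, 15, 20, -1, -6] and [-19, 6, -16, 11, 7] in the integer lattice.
73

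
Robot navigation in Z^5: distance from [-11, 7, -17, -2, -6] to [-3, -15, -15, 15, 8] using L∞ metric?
22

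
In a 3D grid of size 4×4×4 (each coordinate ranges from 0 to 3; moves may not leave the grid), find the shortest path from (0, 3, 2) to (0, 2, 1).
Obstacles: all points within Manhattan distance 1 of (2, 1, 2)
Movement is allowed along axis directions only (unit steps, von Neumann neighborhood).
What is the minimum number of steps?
2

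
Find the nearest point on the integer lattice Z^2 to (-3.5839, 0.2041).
(-4, 0)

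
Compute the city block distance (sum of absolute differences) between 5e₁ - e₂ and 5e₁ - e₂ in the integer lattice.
0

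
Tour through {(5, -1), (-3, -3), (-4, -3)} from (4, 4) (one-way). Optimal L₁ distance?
17
(one optimal route: (4, 4) → (5, -1) → (-3, -3) → (-4, -3))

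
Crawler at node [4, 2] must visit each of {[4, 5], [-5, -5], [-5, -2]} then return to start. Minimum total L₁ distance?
38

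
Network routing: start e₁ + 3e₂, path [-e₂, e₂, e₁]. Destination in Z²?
(2, 3)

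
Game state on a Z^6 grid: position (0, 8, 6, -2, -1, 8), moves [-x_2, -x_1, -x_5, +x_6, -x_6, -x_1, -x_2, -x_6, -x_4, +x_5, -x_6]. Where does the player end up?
(-2, 6, 6, -3, -1, 6)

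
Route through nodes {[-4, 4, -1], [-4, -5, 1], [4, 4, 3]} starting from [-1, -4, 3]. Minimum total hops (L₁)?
29
(one optimal route: (-1, -4, 3) → (-4, -5, 1) → (-4, 4, -1) → (4, 4, 3))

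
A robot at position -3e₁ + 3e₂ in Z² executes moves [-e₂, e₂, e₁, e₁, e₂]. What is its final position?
(-1, 4)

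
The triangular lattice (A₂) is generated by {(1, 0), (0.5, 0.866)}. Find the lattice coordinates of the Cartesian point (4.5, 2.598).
3b₁ + 3b₂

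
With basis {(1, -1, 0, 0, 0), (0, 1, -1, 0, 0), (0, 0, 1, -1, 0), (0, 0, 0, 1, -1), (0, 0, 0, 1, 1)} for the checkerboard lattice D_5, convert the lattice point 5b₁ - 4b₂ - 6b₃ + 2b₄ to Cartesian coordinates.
(5, -9, -2, 8, -2)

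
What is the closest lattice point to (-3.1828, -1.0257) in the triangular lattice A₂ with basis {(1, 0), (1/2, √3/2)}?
(-3.5, -0.866)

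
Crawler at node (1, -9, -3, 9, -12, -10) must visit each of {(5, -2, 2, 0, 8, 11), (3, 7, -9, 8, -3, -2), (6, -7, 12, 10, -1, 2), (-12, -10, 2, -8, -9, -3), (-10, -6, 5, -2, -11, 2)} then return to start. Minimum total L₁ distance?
252
(one optimal route: (1, -9, -3, 9, -12, -10) → (3, 7, -9, 8, -3, -2) → (6, -7, 12, 10, -1, 2) → (5, -2, 2, 0, 8, 11) → (-10, -6, 5, -2, -11, 2) → (-12, -10, 2, -8, -9, -3) → (1, -9, -3, 9, -12, -10))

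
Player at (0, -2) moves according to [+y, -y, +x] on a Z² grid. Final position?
(1, -2)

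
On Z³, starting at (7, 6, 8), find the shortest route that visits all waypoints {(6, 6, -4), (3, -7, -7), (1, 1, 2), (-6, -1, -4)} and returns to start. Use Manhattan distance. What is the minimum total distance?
82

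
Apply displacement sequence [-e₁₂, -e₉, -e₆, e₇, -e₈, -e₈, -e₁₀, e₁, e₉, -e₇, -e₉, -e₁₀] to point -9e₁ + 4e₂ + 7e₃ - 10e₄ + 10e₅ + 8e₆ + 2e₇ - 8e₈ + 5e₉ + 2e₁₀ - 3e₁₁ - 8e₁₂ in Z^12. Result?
(-8, 4, 7, -10, 10, 7, 2, -10, 4, 0, -3, -9)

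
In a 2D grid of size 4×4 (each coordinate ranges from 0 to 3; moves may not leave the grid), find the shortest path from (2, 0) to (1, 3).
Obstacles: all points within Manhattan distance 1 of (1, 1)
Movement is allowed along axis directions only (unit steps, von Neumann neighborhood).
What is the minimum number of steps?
6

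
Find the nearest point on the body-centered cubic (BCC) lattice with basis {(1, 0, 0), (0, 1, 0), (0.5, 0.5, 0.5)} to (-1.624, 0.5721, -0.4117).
(-1.5, 0.5, -0.5)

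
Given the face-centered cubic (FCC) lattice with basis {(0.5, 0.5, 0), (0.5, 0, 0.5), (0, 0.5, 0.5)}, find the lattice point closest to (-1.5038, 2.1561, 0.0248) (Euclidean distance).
(-1.5, 2.5, 0)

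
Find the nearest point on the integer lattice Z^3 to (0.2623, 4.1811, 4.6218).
(0, 4, 5)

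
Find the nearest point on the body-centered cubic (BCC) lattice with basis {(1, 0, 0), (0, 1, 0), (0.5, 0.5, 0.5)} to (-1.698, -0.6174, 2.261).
(-1.5, -0.5, 2.5)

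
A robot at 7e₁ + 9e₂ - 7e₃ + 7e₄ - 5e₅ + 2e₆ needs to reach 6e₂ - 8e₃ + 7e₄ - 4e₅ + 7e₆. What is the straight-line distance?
9.21954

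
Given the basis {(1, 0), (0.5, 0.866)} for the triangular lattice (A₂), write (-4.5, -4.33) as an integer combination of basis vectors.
-2b₁ - 5b₂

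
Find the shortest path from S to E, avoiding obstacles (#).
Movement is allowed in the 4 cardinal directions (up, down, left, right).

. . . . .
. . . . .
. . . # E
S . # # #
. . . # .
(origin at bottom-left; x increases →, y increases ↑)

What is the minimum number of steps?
7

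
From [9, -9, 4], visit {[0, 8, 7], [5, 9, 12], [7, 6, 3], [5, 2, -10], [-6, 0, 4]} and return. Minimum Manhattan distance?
114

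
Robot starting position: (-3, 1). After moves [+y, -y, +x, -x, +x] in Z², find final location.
(-2, 1)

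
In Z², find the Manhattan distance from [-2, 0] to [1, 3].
6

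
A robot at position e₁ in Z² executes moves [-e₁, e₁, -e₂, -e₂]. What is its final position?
(1, -2)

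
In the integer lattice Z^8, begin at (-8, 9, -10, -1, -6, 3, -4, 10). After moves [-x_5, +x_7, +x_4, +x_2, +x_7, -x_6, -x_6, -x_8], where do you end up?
(-8, 10, -10, 0, -7, 1, -2, 9)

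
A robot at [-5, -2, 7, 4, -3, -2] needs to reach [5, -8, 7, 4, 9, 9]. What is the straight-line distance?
20.025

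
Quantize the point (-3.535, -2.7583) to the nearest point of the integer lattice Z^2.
(-4, -3)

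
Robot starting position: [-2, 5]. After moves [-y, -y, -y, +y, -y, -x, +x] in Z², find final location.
(-2, 2)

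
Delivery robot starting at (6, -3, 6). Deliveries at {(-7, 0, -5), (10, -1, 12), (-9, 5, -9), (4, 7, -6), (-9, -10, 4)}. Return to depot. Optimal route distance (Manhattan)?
118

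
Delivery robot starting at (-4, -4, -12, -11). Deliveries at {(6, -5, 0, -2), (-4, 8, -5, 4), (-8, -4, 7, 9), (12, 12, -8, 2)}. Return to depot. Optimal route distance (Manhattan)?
168
(one optimal route: (-4, -4, -12, -11) → (6, -5, 0, -2) → (12, 12, -8, 2) → (-4, 8, -5, 4) → (-8, -4, 7, 9) → (-4, -4, -12, -11))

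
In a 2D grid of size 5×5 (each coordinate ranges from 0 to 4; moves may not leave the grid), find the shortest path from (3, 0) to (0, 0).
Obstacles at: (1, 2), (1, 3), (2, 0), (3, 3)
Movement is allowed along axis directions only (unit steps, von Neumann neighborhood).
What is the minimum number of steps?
5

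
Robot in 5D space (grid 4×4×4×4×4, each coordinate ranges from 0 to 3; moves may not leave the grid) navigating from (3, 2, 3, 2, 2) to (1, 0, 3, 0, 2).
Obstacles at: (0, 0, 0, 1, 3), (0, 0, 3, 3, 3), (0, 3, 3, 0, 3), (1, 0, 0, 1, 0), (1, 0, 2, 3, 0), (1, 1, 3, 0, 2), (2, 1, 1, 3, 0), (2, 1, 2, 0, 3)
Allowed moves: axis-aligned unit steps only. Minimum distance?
6
(one shortest path: (3, 2, 3, 2, 2) → (2, 2, 3, 2, 2) → (1, 2, 3, 2, 2) → (1, 1, 3, 2, 2) → (1, 0, 3, 2, 2) → (1, 0, 3, 1, 2) → (1, 0, 3, 0, 2))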